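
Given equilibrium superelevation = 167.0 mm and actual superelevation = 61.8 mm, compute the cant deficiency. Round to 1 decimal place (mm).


Cant deficiency = equilibrium cant - actual cant
CD = 167.0 - 61.8
CD = 105.2 mm

105.2


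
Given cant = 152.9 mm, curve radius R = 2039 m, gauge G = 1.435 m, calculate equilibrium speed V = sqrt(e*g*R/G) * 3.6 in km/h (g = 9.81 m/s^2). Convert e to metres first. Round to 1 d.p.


Convert cant: e = 152.9 mm = 0.1529 m
V_ms = sqrt(0.1529 * 9.81 * 2039 / 1.435)
V_ms = sqrt(2131.286419) = 46.1659 m/s
V = 46.1659 * 3.6 = 166.2 km/h

166.2


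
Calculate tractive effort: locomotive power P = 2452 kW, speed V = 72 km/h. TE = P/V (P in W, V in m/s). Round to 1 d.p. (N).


Convert: P = 2452 kW = 2452000 W
V = 72 / 3.6 = 20.0 m/s
TE = 2452000 / 20.0
TE = 122600.0 N

122600.0


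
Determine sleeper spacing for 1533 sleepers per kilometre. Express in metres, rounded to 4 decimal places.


Spacing = 1000 m / number of sleepers
Spacing = 1000 / 1533
Spacing = 0.6523 m

0.6523


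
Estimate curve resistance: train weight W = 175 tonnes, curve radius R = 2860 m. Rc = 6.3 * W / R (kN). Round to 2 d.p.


Rc = 6.3 * W / R
Rc = 6.3 * 175 / 2860
Rc = 1102.5 / 2860
Rc = 0.39 kN

0.39


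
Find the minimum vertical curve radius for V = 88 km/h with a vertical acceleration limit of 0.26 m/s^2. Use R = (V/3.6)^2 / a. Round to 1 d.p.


Convert speed: V = 88 / 3.6 = 24.4444 m/s
V^2 = 597.5309 m^2/s^2
R_v = 597.5309 / 0.26
R_v = 2298.2 m

2298.2


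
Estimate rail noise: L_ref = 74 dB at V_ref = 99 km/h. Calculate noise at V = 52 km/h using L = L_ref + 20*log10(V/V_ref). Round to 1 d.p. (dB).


V/V_ref = 52 / 99 = 0.525253
log10(0.525253) = -0.279632
20 * -0.279632 = -5.5926
L = 74 + -5.5926 = 68.4 dB

68.4


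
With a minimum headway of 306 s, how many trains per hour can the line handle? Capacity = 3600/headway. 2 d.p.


Capacity = 3600 / headway
Capacity = 3600 / 306
Capacity = 11.76 trains/hour

11.76


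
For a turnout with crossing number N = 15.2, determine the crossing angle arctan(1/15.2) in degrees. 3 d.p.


1/N = 1/15.2 = 0.065789
angle = arctan(0.065789) = 0.065695 rad
angle = 0.065695 * 180/pi = 3.764 degrees

3.764


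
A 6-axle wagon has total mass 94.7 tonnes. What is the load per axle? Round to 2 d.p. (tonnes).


Load per axle = total weight / number of axles
Load = 94.7 / 6
Load = 15.78 tonnes

15.78


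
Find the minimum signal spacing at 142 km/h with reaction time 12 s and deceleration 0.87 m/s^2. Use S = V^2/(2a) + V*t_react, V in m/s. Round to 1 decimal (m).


V = 142 / 3.6 = 39.4444 m/s
Braking distance = 39.4444^2 / (2*0.87) = 894.1748 m
Sighting distance = 39.4444 * 12 = 473.3333 m
S = 894.1748 + 473.3333 = 1367.5 m

1367.5


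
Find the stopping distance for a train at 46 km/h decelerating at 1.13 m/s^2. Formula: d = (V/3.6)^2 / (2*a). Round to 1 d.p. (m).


Convert speed: V = 46 / 3.6 = 12.7778 m/s
V^2 = 163.2716
d = 163.2716 / (2 * 1.13)
d = 163.2716 / 2.26
d = 72.2 m

72.2


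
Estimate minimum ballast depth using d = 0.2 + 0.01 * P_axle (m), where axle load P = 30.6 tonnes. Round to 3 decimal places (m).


d = 0.2 + 0.01 * 30.6
d = 0.2 + 0.306
d = 0.506 m

0.506


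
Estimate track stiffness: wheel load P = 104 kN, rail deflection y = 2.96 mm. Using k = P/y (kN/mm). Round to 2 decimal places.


Track stiffness k = P / y
k = 104 / 2.96
k = 35.14 kN/mm

35.14


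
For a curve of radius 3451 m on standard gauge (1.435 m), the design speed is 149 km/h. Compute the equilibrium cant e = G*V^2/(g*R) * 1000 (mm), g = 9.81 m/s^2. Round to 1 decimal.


Convert speed: V = 149 / 3.6 = 41.3889 m/s
Apply formula: e = 1.435 * 41.3889^2 / (9.81 * 3451)
e = 1.435 * 1713.0401 / 33854.31
e = 0.072612 m = 72.6 mm

72.6


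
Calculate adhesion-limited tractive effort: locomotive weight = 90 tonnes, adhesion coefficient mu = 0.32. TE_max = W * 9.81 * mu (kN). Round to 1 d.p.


TE_max = W * g * mu
TE_max = 90 * 9.81 * 0.32
TE_max = 882.9 * 0.32
TE_max = 282.5 kN

282.5


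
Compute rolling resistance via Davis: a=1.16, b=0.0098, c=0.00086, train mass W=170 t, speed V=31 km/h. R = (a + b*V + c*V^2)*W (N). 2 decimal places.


b*V = 0.0098 * 31 = 0.3038
c*V^2 = 0.00086 * 961 = 0.82646
R_per_t = 1.16 + 0.3038 + 0.82646 = 2.29026 N/t
R_total = 2.29026 * 170 = 389.34 N

389.34


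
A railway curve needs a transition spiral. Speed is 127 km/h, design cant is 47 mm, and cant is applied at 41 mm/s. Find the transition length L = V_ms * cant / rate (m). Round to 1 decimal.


Convert speed: V = 127 / 3.6 = 35.2778 m/s
L = 35.2778 * 47 / 41
L = 1658.0556 / 41
L = 40.4 m

40.4


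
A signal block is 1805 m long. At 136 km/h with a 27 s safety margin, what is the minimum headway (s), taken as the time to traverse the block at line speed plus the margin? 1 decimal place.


V = 136 / 3.6 = 37.7778 m/s
Block traversal time = 1805 / 37.7778 = 47.7794 s
Headway = 47.7794 + 27
Headway = 74.8 s

74.8


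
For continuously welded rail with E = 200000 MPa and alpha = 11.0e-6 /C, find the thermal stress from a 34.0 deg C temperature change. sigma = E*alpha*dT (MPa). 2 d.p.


sigma = E * alpha * dT
sigma = 200000 * 11.0e-6 * 34.0
sigma = 2.2 * 34.0
sigma = 74.80 MPa

74.80


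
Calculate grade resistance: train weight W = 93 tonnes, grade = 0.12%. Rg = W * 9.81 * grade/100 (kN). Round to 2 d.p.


Rg = W * 9.81 * grade / 100
Rg = 93 * 9.81 * 0.12 / 100
Rg = 912.33 * 0.0012
Rg = 1.09 kN

1.09


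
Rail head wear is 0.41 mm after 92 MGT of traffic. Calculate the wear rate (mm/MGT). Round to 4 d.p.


Wear rate = total wear / cumulative tonnage
Rate = 0.41 / 92
Rate = 0.0045 mm/MGT

0.0045


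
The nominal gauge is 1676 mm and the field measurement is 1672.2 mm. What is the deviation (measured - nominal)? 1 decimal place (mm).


Deviation = measured - nominal
Deviation = 1672.2 - 1676
Deviation = -3.8 mm

-3.8


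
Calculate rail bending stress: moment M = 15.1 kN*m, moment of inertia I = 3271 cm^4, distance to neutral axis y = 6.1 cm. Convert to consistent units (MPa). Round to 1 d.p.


Convert units:
M = 15.1 kN*m = 15100000 N*mm
y = 6.1 cm = 61 mm
I = 3271 cm^4 = 32710000 mm^4
sigma = 15100000 * 61 / 32710000
sigma = 28.2 MPa

28.2


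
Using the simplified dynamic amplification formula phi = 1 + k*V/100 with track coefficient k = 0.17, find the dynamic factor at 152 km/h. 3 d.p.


phi = 1 + k * V / 100
phi = 1 + 0.17 * 152 / 100
phi = 1 + 0.2584
phi = 1.258

1.258


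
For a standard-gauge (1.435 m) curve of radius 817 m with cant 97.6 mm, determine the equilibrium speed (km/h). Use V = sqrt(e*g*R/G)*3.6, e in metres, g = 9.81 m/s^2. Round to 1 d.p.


Convert cant: e = 97.6 mm = 0.0976 m
V_ms = sqrt(0.0976 * 9.81 * 817 / 1.435)
V_ms = sqrt(545.116064) = 23.3477 m/s
V = 23.3477 * 3.6 = 84.1 km/h

84.1


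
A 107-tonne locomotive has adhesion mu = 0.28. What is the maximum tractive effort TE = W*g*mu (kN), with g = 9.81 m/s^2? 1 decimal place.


TE_max = W * g * mu
TE_max = 107 * 9.81 * 0.28
TE_max = 1049.67 * 0.28
TE_max = 293.9 kN

293.9


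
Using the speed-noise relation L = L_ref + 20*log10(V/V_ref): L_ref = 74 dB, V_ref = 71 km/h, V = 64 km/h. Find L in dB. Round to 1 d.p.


V/V_ref = 64 / 71 = 0.901408
log10(0.901408) = -0.045078
20 * -0.045078 = -0.9016
L = 74 + -0.9016 = 73.1 dB

73.1


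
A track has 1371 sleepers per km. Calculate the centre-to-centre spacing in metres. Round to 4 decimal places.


Spacing = 1000 m / number of sleepers
Spacing = 1000 / 1371
Spacing = 0.7294 m

0.7294


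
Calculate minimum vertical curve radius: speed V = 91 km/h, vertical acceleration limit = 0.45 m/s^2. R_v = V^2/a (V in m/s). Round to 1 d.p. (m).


Convert speed: V = 91 / 3.6 = 25.2778 m/s
V^2 = 638.966 m^2/s^2
R_v = 638.966 / 0.45
R_v = 1419.9 m

1419.9


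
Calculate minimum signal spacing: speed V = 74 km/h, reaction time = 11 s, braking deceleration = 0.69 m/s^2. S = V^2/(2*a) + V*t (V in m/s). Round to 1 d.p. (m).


V = 74 / 3.6 = 20.5556 m/s
Braking distance = 20.5556^2 / (2*0.69) = 306.1818 m
Sighting distance = 20.5556 * 11 = 226.1111 m
S = 306.1818 + 226.1111 = 532.3 m

532.3


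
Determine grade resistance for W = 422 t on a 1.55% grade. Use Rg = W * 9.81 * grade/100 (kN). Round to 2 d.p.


Rg = W * 9.81 * grade / 100
Rg = 422 * 9.81 * 1.55 / 100
Rg = 4139.82 * 0.0155
Rg = 64.17 kN

64.17


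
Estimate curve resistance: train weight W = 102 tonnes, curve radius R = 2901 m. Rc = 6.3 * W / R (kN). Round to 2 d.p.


Rc = 6.3 * W / R
Rc = 6.3 * 102 / 2901
Rc = 642.6 / 2901
Rc = 0.22 kN

0.22


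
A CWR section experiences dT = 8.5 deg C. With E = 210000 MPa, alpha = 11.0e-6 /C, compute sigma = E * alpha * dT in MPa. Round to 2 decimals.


sigma = E * alpha * dT
sigma = 210000 * 11.0e-6 * 8.5
sigma = 2.31 * 8.5
sigma = 19.64 MPa

19.64


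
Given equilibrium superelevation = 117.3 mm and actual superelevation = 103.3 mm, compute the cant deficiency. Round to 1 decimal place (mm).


Cant deficiency = equilibrium cant - actual cant
CD = 117.3 - 103.3
CD = 14.0 mm

14.0


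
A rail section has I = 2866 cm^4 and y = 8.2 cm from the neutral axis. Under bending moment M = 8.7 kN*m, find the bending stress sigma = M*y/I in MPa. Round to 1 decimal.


Convert units:
M = 8.7 kN*m = 8700000 N*mm
y = 8.2 cm = 82 mm
I = 2866 cm^4 = 28660000 mm^4
sigma = 8700000 * 82 / 28660000
sigma = 24.9 MPa

24.9


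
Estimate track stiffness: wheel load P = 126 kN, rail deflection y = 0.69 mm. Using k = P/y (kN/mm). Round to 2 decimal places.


Track stiffness k = P / y
k = 126 / 0.69
k = 182.61 kN/mm

182.61


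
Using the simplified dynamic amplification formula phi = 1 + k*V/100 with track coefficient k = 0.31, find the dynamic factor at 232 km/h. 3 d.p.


phi = 1 + k * V / 100
phi = 1 + 0.31 * 232 / 100
phi = 1 + 0.7192
phi = 1.719

1.719


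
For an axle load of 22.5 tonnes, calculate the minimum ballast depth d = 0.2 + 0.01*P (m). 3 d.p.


d = 0.2 + 0.01 * 22.5
d = 0.2 + 0.225
d = 0.425 m

0.425


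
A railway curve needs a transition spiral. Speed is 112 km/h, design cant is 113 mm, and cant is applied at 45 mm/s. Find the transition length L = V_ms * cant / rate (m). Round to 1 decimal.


Convert speed: V = 112 / 3.6 = 31.1111 m/s
L = 31.1111 * 113 / 45
L = 3515.5556 / 45
L = 78.1 m

78.1


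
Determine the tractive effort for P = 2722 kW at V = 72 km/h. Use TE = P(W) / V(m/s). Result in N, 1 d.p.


Convert: P = 2722 kW = 2722000 W
V = 72 / 3.6 = 20.0 m/s
TE = 2722000 / 20.0
TE = 136100.0 N

136100.0


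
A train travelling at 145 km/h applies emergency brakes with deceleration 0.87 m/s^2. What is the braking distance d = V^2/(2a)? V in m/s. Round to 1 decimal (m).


Convert speed: V = 145 / 3.6 = 40.2778 m/s
V^2 = 1622.2994
d = 1622.2994 / (2 * 0.87)
d = 1622.2994 / 1.74
d = 932.4 m

932.4


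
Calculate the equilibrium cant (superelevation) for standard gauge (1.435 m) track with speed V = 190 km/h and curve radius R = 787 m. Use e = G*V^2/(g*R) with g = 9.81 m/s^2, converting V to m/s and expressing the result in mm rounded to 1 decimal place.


Convert speed: V = 190 / 3.6 = 52.7778 m/s
Apply formula: e = 1.435 * 52.7778^2 / (9.81 * 787)
e = 1.435 * 2785.4938 / 7720.47
e = 0.517738 m = 517.7 mm

517.7


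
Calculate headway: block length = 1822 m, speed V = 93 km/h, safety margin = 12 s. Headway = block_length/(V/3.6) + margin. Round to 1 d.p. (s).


V = 93 / 3.6 = 25.8333 m/s
Block traversal time = 1822 / 25.8333 = 70.529 s
Headway = 70.529 + 12
Headway = 82.5 s

82.5


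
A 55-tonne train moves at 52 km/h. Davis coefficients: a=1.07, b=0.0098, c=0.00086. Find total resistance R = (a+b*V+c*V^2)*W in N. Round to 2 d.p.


b*V = 0.0098 * 52 = 0.5096
c*V^2 = 0.00086 * 2704 = 2.32544
R_per_t = 1.07 + 0.5096 + 2.32544 = 3.90504 N/t
R_total = 3.90504 * 55 = 214.78 N

214.78


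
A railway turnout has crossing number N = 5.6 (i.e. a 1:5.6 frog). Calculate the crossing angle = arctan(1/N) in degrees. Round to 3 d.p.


1/N = 1/5.6 = 0.178571
angle = arctan(0.178571) = 0.176709 rad
angle = 0.176709 * 180/pi = 10.125 degrees

10.125


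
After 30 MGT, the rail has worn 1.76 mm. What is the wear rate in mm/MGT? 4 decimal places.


Wear rate = total wear / cumulative tonnage
Rate = 1.76 / 30
Rate = 0.0587 mm/MGT

0.0587


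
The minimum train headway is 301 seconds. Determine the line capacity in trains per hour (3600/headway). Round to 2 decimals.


Capacity = 3600 / headway
Capacity = 3600 / 301
Capacity = 11.96 trains/hour

11.96


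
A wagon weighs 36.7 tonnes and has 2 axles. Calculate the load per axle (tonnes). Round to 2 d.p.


Load per axle = total weight / number of axles
Load = 36.7 / 2
Load = 18.35 tonnes

18.35


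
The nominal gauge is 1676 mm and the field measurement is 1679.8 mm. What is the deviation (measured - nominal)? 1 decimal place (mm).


Deviation = measured - nominal
Deviation = 1679.8 - 1676
Deviation = 3.8 mm

3.8


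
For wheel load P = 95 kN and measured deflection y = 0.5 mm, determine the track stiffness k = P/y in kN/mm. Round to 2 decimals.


Track stiffness k = P / y
k = 95 / 0.5
k = 190.00 kN/mm

190.00


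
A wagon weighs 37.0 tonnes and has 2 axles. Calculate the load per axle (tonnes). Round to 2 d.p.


Load per axle = total weight / number of axles
Load = 37.0 / 2
Load = 18.50 tonnes

18.50


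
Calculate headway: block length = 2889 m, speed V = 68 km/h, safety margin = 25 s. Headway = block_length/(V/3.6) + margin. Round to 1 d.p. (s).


V = 68 / 3.6 = 18.8889 m/s
Block traversal time = 2889 / 18.8889 = 152.9471 s
Headway = 152.9471 + 25
Headway = 177.9 s

177.9


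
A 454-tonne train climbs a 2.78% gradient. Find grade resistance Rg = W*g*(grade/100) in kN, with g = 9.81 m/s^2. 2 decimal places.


Rg = W * 9.81 * grade / 100
Rg = 454 * 9.81 * 2.78 / 100
Rg = 4453.74 * 0.0278
Rg = 123.81 kN

123.81


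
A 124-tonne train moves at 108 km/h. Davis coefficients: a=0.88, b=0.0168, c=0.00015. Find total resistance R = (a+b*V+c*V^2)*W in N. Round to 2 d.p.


b*V = 0.0168 * 108 = 1.8144
c*V^2 = 0.00015 * 11664 = 1.7496
R_per_t = 0.88 + 1.8144 + 1.7496 = 4.444 N/t
R_total = 4.444 * 124 = 551.06 N

551.06


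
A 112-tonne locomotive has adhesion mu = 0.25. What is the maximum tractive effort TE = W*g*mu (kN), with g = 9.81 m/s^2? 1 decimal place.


TE_max = W * g * mu
TE_max = 112 * 9.81 * 0.25
TE_max = 1098.72 * 0.25
TE_max = 274.7 kN

274.7


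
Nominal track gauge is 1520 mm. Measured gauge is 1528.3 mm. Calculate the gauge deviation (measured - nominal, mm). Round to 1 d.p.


Deviation = measured - nominal
Deviation = 1528.3 - 1520
Deviation = 8.3 mm

8.3


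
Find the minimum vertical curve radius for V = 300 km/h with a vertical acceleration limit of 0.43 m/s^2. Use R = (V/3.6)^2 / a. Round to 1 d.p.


Convert speed: V = 300 / 3.6 = 83.3333 m/s
V^2 = 6944.4444 m^2/s^2
R_v = 6944.4444 / 0.43
R_v = 16149.9 m

16149.9


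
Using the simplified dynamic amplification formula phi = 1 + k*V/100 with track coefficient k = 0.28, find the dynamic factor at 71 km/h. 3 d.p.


phi = 1 + k * V / 100
phi = 1 + 0.28 * 71 / 100
phi = 1 + 0.1988
phi = 1.199

1.199


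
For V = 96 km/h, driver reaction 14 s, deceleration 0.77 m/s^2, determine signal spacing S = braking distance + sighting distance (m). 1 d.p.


V = 96 / 3.6 = 26.6667 m/s
Braking distance = 26.6667^2 / (2*0.77) = 461.7605 m
Sighting distance = 26.6667 * 14 = 373.3333 m
S = 461.7605 + 373.3333 = 835.1 m

835.1


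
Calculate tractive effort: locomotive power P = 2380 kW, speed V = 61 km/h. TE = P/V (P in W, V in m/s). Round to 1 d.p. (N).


Convert: P = 2380 kW = 2380000 W
V = 61 / 3.6 = 16.9444 m/s
TE = 2380000 / 16.9444
TE = 140459.0 N

140459.0


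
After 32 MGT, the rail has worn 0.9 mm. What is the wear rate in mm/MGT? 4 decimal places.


Wear rate = total wear / cumulative tonnage
Rate = 0.9 / 32
Rate = 0.0281 mm/MGT

0.0281


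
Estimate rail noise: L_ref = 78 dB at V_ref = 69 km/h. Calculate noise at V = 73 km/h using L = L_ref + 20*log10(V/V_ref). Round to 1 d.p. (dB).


V/V_ref = 73 / 69 = 1.057971
log10(1.057971) = 0.024474
20 * 0.024474 = 0.4895
L = 78 + 0.4895 = 78.5 dB

78.5


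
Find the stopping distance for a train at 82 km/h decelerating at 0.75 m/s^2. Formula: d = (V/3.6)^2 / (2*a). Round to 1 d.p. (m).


Convert speed: V = 82 / 3.6 = 22.7778 m/s
V^2 = 518.8272
d = 518.8272 / (2 * 0.75)
d = 518.8272 / 1.5
d = 345.9 m

345.9


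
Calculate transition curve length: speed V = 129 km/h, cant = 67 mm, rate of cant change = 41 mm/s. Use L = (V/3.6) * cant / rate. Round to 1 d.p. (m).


Convert speed: V = 129 / 3.6 = 35.8333 m/s
L = 35.8333 * 67 / 41
L = 2400.8333 / 41
L = 58.6 m

58.6


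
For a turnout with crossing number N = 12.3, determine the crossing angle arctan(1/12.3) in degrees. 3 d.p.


1/N = 1/12.3 = 0.081301
angle = arctan(0.081301) = 0.081122 rad
angle = 0.081122 * 180/pi = 4.648 degrees

4.648


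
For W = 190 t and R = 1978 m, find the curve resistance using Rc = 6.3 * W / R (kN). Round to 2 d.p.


Rc = 6.3 * W / R
Rc = 6.3 * 190 / 1978
Rc = 1197.0 / 1978
Rc = 0.61 kN

0.61


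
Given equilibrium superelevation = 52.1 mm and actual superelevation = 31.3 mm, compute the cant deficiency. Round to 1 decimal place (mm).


Cant deficiency = equilibrium cant - actual cant
CD = 52.1 - 31.3
CD = 20.8 mm

20.8


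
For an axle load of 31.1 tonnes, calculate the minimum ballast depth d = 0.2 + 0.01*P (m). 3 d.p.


d = 0.2 + 0.01 * 31.1
d = 0.2 + 0.311
d = 0.511 m

0.511


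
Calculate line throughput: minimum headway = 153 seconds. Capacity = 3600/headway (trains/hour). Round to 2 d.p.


Capacity = 3600 / headway
Capacity = 3600 / 153
Capacity = 23.53 trains/hour

23.53


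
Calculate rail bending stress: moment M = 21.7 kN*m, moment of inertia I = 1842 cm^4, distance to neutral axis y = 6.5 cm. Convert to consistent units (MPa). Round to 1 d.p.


Convert units:
M = 21.7 kN*m = 21700000 N*mm
y = 6.5 cm = 65 mm
I = 1842 cm^4 = 18420000 mm^4
sigma = 21700000 * 65 / 18420000
sigma = 76.6 MPa

76.6


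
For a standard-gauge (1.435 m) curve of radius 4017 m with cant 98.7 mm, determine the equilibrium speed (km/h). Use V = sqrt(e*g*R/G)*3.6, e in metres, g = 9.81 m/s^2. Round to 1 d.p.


Convert cant: e = 98.7 mm = 0.0987 m
V_ms = sqrt(0.0987 * 9.81 * 4017 / 1.435)
V_ms = sqrt(2710.416863) = 52.0617 m/s
V = 52.0617 * 3.6 = 187.4 km/h

187.4


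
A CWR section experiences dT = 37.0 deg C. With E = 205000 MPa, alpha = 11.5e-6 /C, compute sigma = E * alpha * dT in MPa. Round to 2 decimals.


sigma = E * alpha * dT
sigma = 205000 * 11.5e-6 * 37.0
sigma = 2.3575 * 37.0
sigma = 87.23 MPa

87.23


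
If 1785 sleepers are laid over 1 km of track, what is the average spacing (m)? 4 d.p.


Spacing = 1000 m / number of sleepers
Spacing = 1000 / 1785
Spacing = 0.5602 m

0.5602


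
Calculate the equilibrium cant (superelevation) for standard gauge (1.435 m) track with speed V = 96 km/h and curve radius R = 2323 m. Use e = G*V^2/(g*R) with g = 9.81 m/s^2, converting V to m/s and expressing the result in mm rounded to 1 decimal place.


Convert speed: V = 96 / 3.6 = 26.6667 m/s
Apply formula: e = 1.435 * 26.6667^2 / (9.81 * 2323)
e = 1.435 * 711.1111 / 22788.63
e = 0.044779 m = 44.8 mm

44.8


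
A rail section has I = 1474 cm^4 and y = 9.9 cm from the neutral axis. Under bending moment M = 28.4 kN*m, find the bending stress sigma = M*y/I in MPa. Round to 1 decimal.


Convert units:
M = 28.4 kN*m = 28400000 N*mm
y = 9.9 cm = 99 mm
I = 1474 cm^4 = 14740000 mm^4
sigma = 28400000 * 99 / 14740000
sigma = 190.7 MPa

190.7


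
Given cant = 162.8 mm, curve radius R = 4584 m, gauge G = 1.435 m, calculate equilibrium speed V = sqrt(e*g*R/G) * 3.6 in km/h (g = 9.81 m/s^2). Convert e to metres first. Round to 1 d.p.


Convert cant: e = 162.8 mm = 0.1628 m
V_ms = sqrt(0.1628 * 9.81 * 4584 / 1.435)
V_ms = sqrt(5101.714085) = 71.4263 m/s
V = 71.4263 * 3.6 = 257.1 km/h

257.1


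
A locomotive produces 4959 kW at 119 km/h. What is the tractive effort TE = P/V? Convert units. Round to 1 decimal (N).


Convert: P = 4959 kW = 4959000 W
V = 119 / 3.6 = 33.0556 m/s
TE = 4959000 / 33.0556
TE = 150020.2 N

150020.2


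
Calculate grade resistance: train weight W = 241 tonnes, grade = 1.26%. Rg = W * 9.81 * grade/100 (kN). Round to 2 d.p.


Rg = W * 9.81 * grade / 100
Rg = 241 * 9.81 * 1.26 / 100
Rg = 2364.21 * 0.0126
Rg = 29.79 kN

29.79


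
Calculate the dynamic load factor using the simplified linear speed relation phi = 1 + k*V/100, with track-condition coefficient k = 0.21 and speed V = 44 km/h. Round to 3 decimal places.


phi = 1 + k * V / 100
phi = 1 + 0.21 * 44 / 100
phi = 1 + 0.0924
phi = 1.092

1.092


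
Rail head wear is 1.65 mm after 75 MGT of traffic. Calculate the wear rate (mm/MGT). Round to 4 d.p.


Wear rate = total wear / cumulative tonnage
Rate = 1.65 / 75
Rate = 0.0220 mm/MGT

0.0220


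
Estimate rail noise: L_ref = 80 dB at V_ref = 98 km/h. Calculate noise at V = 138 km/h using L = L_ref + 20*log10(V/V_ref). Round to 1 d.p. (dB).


V/V_ref = 138 / 98 = 1.408163
log10(1.408163) = 0.148653
20 * 0.148653 = 2.9731
L = 80 + 2.9731 = 83.0 dB

83.0


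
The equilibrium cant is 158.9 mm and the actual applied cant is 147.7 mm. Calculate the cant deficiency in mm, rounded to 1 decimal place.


Cant deficiency = equilibrium cant - actual cant
CD = 158.9 - 147.7
CD = 11.2 mm

11.2


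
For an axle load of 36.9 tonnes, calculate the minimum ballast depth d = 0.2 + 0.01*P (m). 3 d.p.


d = 0.2 + 0.01 * 36.9
d = 0.2 + 0.369
d = 0.569 m

0.569


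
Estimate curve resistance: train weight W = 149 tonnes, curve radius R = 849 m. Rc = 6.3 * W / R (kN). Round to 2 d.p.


Rc = 6.3 * W / R
Rc = 6.3 * 149 / 849
Rc = 938.7 / 849
Rc = 1.11 kN

1.11


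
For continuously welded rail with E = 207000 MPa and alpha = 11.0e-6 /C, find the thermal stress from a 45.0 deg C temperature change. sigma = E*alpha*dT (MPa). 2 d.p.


sigma = E * alpha * dT
sigma = 207000 * 11.0e-6 * 45.0
sigma = 2.277 * 45.0
sigma = 102.47 MPa

102.47


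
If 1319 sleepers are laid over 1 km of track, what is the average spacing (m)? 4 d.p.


Spacing = 1000 m / number of sleepers
Spacing = 1000 / 1319
Spacing = 0.7582 m

0.7582


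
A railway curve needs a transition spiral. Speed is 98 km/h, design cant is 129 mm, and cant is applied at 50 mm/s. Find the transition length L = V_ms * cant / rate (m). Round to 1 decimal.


Convert speed: V = 98 / 3.6 = 27.2222 m/s
L = 27.2222 * 129 / 50
L = 3511.6667 / 50
L = 70.2 m

70.2


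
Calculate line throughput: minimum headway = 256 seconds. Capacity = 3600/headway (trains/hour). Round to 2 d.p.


Capacity = 3600 / headway
Capacity = 3600 / 256
Capacity = 14.06 trains/hour

14.06


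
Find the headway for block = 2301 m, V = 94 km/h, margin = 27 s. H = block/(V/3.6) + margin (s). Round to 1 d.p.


V = 94 / 3.6 = 26.1111 m/s
Block traversal time = 2301 / 26.1111 = 88.1234 s
Headway = 88.1234 + 27
Headway = 115.1 s

115.1


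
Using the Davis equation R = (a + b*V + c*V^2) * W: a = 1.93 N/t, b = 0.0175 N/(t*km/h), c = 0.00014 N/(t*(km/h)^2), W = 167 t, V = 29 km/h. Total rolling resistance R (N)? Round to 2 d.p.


b*V = 0.0175 * 29 = 0.5075
c*V^2 = 0.00014 * 841 = 0.11774
R_per_t = 1.93 + 0.5075 + 0.11774 = 2.55524 N/t
R_total = 2.55524 * 167 = 426.73 N

426.73


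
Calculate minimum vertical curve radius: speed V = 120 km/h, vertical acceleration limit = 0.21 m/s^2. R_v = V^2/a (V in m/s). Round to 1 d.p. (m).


Convert speed: V = 120 / 3.6 = 33.3333 m/s
V^2 = 1111.1111 m^2/s^2
R_v = 1111.1111 / 0.21
R_v = 5291.0 m

5291.0


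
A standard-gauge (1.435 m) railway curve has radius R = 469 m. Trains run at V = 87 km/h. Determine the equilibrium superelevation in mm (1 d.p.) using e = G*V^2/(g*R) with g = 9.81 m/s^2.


Convert speed: V = 87 / 3.6 = 24.1667 m/s
Apply formula: e = 1.435 * 24.1667^2 / (9.81 * 469)
e = 1.435 * 584.0278 / 4600.89
e = 0.182156 m = 182.2 mm

182.2


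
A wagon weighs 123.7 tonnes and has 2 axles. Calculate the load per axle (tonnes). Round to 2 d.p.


Load per axle = total weight / number of axles
Load = 123.7 / 2
Load = 61.85 tonnes

61.85


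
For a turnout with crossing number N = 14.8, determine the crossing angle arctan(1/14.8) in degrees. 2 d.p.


1/N = 1/14.8 = 0.067568
angle = arctan(0.067568) = 0.067465 rad
angle = 0.067465 * 180/pi = 3.87 degrees

3.87


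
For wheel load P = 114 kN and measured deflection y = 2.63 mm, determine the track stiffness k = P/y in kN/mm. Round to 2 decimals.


Track stiffness k = P / y
k = 114 / 2.63
k = 43.35 kN/mm

43.35


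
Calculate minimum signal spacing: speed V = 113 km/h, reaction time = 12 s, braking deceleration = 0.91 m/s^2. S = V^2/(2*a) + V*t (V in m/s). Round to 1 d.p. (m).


V = 113 / 3.6 = 31.3889 m/s
Braking distance = 31.3889^2 / (2*0.91) = 541.3529 m
Sighting distance = 31.3889 * 12 = 376.6667 m
S = 541.3529 + 376.6667 = 918.0 m

918.0


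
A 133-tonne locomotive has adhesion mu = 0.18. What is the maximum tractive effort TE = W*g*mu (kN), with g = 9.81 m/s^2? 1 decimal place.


TE_max = W * g * mu
TE_max = 133 * 9.81 * 0.18
TE_max = 1304.73 * 0.18
TE_max = 234.9 kN

234.9


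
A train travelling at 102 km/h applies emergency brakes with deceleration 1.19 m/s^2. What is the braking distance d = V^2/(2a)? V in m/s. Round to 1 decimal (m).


Convert speed: V = 102 / 3.6 = 28.3333 m/s
V^2 = 802.7778
d = 802.7778 / (2 * 1.19)
d = 802.7778 / 2.38
d = 337.3 m

337.3


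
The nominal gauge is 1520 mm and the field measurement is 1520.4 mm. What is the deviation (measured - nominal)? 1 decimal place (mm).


Deviation = measured - nominal
Deviation = 1520.4 - 1520
Deviation = 0.4 mm

0.4


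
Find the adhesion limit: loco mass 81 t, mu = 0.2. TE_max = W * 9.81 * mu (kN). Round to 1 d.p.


TE_max = W * g * mu
TE_max = 81 * 9.81 * 0.2
TE_max = 794.61 * 0.2
TE_max = 158.9 kN

158.9


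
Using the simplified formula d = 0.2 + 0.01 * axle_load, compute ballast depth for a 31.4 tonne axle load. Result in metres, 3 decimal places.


d = 0.2 + 0.01 * 31.4
d = 0.2 + 0.314
d = 0.514 m

0.514


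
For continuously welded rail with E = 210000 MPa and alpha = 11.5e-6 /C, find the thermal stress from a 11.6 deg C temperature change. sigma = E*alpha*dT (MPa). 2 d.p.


sigma = E * alpha * dT
sigma = 210000 * 11.5e-6 * 11.6
sigma = 2.415 * 11.6
sigma = 28.01 MPa

28.01


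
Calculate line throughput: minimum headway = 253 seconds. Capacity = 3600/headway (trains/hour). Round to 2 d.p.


Capacity = 3600 / headway
Capacity = 3600 / 253
Capacity = 14.23 trains/hour

14.23


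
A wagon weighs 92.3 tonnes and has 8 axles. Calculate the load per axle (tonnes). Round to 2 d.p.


Load per axle = total weight / number of axles
Load = 92.3 / 8
Load = 11.54 tonnes

11.54


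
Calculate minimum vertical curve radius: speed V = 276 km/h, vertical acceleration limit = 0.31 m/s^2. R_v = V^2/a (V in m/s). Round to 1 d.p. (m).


Convert speed: V = 276 / 3.6 = 76.6667 m/s
V^2 = 5877.7778 m^2/s^2
R_v = 5877.7778 / 0.31
R_v = 18960.6 m

18960.6


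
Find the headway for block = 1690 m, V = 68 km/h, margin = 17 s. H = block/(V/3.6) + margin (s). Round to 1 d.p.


V = 68 / 3.6 = 18.8889 m/s
Block traversal time = 1690 / 18.8889 = 89.4706 s
Headway = 89.4706 + 17
Headway = 106.5 s

106.5


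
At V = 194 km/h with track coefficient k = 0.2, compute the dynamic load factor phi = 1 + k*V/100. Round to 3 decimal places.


phi = 1 + k * V / 100
phi = 1 + 0.2 * 194 / 100
phi = 1 + 0.388
phi = 1.388

1.388


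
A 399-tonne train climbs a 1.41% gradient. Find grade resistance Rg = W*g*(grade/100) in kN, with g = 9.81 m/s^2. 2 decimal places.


Rg = W * 9.81 * grade / 100
Rg = 399 * 9.81 * 1.41 / 100
Rg = 3914.19 * 0.0141
Rg = 55.19 kN

55.19


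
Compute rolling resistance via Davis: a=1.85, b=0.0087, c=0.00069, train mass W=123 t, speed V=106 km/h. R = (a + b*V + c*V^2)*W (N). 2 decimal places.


b*V = 0.0087 * 106 = 0.9222
c*V^2 = 0.00069 * 11236 = 7.75284
R_per_t = 1.85 + 0.9222 + 7.75284 = 10.52504 N/t
R_total = 10.52504 * 123 = 1294.58 N

1294.58


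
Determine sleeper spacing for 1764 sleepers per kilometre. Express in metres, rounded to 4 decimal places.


Spacing = 1000 m / number of sleepers
Spacing = 1000 / 1764
Spacing = 0.5669 m

0.5669


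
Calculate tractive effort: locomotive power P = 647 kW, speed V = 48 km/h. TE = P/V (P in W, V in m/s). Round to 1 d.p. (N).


Convert: P = 647 kW = 647000 W
V = 48 / 3.6 = 13.3333 m/s
TE = 647000 / 13.3333
TE = 48525.0 N

48525.0


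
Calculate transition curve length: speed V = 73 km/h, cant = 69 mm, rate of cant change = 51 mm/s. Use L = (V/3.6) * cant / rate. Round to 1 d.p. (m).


Convert speed: V = 73 / 3.6 = 20.2778 m/s
L = 20.2778 * 69 / 51
L = 1399.1667 / 51
L = 27.4 m

27.4


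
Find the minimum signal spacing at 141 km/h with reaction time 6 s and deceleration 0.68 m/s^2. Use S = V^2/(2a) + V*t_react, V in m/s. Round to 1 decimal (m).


V = 141 / 3.6 = 39.1667 m/s
Braking distance = 39.1667^2 / (2*0.68) = 1127.9616 m
Sighting distance = 39.1667 * 6 = 235.0 m
S = 1127.9616 + 235.0 = 1363.0 m

1363.0


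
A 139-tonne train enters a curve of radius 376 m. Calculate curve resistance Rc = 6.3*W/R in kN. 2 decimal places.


Rc = 6.3 * W / R
Rc = 6.3 * 139 / 376
Rc = 875.7 / 376
Rc = 2.33 kN

2.33


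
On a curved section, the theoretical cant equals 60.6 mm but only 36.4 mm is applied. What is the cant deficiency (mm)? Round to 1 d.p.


Cant deficiency = equilibrium cant - actual cant
CD = 60.6 - 36.4
CD = 24.2 mm

24.2


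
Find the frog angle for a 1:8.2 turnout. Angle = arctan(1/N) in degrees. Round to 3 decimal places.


1/N = 1/8.2 = 0.121951
angle = arctan(0.121951) = 0.121352 rad
angle = 0.121352 * 180/pi = 6.953 degrees

6.953


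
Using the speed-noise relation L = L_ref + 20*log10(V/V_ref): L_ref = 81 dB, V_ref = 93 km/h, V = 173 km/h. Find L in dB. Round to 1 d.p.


V/V_ref = 173 / 93 = 1.860215
log10(1.860215) = 0.269563
20 * 0.269563 = 5.3913
L = 81 + 5.3913 = 86.4 dB

86.4


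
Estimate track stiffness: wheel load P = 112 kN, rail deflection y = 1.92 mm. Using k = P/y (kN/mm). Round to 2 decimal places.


Track stiffness k = P / y
k = 112 / 1.92
k = 58.33 kN/mm

58.33


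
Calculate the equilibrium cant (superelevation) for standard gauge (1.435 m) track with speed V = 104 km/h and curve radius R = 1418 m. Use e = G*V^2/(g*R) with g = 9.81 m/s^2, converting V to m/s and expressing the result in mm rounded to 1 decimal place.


Convert speed: V = 104 / 3.6 = 28.8889 m/s
Apply formula: e = 1.435 * 28.8889^2 / (9.81 * 1418)
e = 1.435 * 834.5679 / 13910.58
e = 0.086093 m = 86.1 mm

86.1


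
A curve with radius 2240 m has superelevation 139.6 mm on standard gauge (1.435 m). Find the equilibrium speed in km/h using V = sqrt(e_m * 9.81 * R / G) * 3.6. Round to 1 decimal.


Convert cant: e = 139.6 mm = 0.1396 m
V_ms = sqrt(0.1396 * 9.81 * 2240 / 1.435)
V_ms = sqrt(2137.718634) = 46.2355 m/s
V = 46.2355 * 3.6 = 166.4 km/h

166.4


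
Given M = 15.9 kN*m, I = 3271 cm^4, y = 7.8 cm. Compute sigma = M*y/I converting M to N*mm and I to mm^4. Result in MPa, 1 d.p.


Convert units:
M = 15.9 kN*m = 15900000 N*mm
y = 7.8 cm = 78 mm
I = 3271 cm^4 = 32710000 mm^4
sigma = 15900000 * 78 / 32710000
sigma = 37.9 MPa

37.9


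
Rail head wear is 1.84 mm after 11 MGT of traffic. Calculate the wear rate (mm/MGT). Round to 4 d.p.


Wear rate = total wear / cumulative tonnage
Rate = 1.84 / 11
Rate = 0.1673 mm/MGT

0.1673


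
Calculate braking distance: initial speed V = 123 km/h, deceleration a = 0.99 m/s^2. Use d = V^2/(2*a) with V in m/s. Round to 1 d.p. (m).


Convert speed: V = 123 / 3.6 = 34.1667 m/s
V^2 = 1167.3611
d = 1167.3611 / (2 * 0.99)
d = 1167.3611 / 1.98
d = 589.6 m

589.6


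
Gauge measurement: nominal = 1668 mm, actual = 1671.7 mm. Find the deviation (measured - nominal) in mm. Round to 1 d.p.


Deviation = measured - nominal
Deviation = 1671.7 - 1668
Deviation = 3.7 mm

3.7


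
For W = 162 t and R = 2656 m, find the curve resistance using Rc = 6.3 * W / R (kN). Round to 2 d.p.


Rc = 6.3 * W / R
Rc = 6.3 * 162 / 2656
Rc = 1020.6 / 2656
Rc = 0.38 kN

0.38


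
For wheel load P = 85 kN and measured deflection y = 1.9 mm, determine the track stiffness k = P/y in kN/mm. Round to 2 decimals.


Track stiffness k = P / y
k = 85 / 1.9
k = 44.74 kN/mm

44.74


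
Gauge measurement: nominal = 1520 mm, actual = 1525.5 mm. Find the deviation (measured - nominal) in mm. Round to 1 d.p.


Deviation = measured - nominal
Deviation = 1525.5 - 1520
Deviation = 5.5 mm

5.5


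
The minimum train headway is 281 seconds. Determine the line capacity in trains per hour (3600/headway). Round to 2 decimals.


Capacity = 3600 / headway
Capacity = 3600 / 281
Capacity = 12.81 trains/hour

12.81


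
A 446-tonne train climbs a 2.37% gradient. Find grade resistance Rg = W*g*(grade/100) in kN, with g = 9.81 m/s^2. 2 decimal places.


Rg = W * 9.81 * grade / 100
Rg = 446 * 9.81 * 2.37 / 100
Rg = 4375.26 * 0.0237
Rg = 103.69 kN

103.69


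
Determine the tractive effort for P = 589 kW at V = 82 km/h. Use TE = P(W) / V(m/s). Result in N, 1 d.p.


Convert: P = 589 kW = 589000 W
V = 82 / 3.6 = 22.7778 m/s
TE = 589000 / 22.7778
TE = 25858.5 N

25858.5


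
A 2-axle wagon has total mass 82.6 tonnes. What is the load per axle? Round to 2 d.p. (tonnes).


Load per axle = total weight / number of axles
Load = 82.6 / 2
Load = 41.30 tonnes

41.30


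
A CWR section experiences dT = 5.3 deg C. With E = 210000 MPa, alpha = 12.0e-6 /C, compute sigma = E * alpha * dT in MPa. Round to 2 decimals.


sigma = E * alpha * dT
sigma = 210000 * 12.0e-6 * 5.3
sigma = 2.52 * 5.3
sigma = 13.36 MPa

13.36


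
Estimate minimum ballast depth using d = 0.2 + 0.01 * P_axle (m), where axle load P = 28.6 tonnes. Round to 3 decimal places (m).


d = 0.2 + 0.01 * 28.6
d = 0.2 + 0.286
d = 0.486 m

0.486


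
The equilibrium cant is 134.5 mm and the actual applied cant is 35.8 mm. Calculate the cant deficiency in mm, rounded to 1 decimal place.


Cant deficiency = equilibrium cant - actual cant
CD = 134.5 - 35.8
CD = 98.7 mm

98.7


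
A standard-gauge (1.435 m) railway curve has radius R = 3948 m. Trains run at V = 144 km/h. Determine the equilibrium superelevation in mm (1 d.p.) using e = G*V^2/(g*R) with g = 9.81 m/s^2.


Convert speed: V = 144 / 3.6 = 40.0 m/s
Apply formula: e = 1.435 * 40.0^2 / (9.81 * 3948)
e = 1.435 * 1600.0 / 38729.88
e = 0.059282 m = 59.3 mm

59.3


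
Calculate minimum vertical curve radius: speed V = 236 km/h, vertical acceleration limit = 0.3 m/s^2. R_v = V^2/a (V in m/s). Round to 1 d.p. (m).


Convert speed: V = 236 / 3.6 = 65.5556 m/s
V^2 = 4297.5309 m^2/s^2
R_v = 4297.5309 / 0.3
R_v = 14325.1 m

14325.1


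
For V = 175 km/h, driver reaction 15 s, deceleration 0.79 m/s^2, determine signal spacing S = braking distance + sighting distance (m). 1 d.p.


V = 175 / 3.6 = 48.6111 m/s
Braking distance = 48.6111^2 / (2*0.79) = 1495.595 m
Sighting distance = 48.6111 * 15 = 729.1667 m
S = 1495.595 + 729.1667 = 2224.8 m

2224.8


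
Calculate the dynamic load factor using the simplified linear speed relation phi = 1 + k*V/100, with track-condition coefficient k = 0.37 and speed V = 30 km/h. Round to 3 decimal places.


phi = 1 + k * V / 100
phi = 1 + 0.37 * 30 / 100
phi = 1 + 0.111
phi = 1.111

1.111


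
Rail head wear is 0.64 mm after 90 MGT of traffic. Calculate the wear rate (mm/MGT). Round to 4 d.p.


Wear rate = total wear / cumulative tonnage
Rate = 0.64 / 90
Rate = 0.0071 mm/MGT

0.0071


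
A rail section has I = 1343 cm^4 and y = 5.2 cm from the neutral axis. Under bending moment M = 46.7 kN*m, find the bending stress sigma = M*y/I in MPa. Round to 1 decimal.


Convert units:
M = 46.7 kN*m = 46700000 N*mm
y = 5.2 cm = 52 mm
I = 1343 cm^4 = 13430000 mm^4
sigma = 46700000 * 52 / 13430000
sigma = 180.8 MPa

180.8


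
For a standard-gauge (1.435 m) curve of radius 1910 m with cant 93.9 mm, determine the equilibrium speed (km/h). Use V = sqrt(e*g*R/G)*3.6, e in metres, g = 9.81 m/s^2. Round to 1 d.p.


Convert cant: e = 93.9 mm = 0.0939 m
V_ms = sqrt(0.0939 * 9.81 * 1910 / 1.435)
V_ms = sqrt(1226.072258) = 35.0153 m/s
V = 35.0153 * 3.6 = 126.1 km/h

126.1


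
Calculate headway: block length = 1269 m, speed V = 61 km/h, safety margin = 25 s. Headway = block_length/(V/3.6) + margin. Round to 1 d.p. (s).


V = 61 / 3.6 = 16.9444 m/s
Block traversal time = 1269 / 16.9444 = 74.8918 s
Headway = 74.8918 + 25
Headway = 99.9 s

99.9


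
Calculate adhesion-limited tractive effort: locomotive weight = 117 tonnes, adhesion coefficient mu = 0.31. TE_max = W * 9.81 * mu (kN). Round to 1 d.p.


TE_max = W * g * mu
TE_max = 117 * 9.81 * 0.31
TE_max = 1147.77 * 0.31
TE_max = 355.8 kN

355.8


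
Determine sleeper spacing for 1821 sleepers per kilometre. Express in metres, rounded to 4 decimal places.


Spacing = 1000 m / number of sleepers
Spacing = 1000 / 1821
Spacing = 0.5491 m

0.5491


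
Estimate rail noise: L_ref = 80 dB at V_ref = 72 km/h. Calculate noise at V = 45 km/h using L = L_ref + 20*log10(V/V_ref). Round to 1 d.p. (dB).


V/V_ref = 45 / 72 = 0.625
log10(0.625) = -0.20412
20 * -0.20412 = -4.0824
L = 80 + -4.0824 = 75.9 dB

75.9


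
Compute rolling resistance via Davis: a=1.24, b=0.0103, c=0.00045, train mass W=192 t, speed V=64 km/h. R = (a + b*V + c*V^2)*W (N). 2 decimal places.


b*V = 0.0103 * 64 = 0.6592
c*V^2 = 0.00045 * 4096 = 1.8432
R_per_t = 1.24 + 0.6592 + 1.8432 = 3.7424 N/t
R_total = 3.7424 * 192 = 718.54 N

718.54


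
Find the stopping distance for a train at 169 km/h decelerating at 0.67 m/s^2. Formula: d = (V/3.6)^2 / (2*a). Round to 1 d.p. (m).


Convert speed: V = 169 / 3.6 = 46.9444 m/s
V^2 = 2203.7809
d = 2203.7809 / (2 * 0.67)
d = 2203.7809 / 1.34
d = 1644.6 m

1644.6


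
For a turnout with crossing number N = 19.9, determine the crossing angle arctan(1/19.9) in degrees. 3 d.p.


1/N = 1/19.9 = 0.050251
angle = arctan(0.050251) = 0.050209 rad
angle = 0.050209 * 180/pi = 2.877 degrees

2.877


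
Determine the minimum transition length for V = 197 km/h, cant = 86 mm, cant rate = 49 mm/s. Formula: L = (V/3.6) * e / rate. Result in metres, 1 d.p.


Convert speed: V = 197 / 3.6 = 54.7222 m/s
L = 54.7222 * 86 / 49
L = 4706.1111 / 49
L = 96.0 m

96.0


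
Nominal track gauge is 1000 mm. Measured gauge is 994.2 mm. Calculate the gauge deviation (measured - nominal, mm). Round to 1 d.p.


Deviation = measured - nominal
Deviation = 994.2 - 1000
Deviation = -5.8 mm

-5.8


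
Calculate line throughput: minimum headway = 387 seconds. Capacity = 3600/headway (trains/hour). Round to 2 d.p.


Capacity = 3600 / headway
Capacity = 3600 / 387
Capacity = 9.30 trains/hour

9.30


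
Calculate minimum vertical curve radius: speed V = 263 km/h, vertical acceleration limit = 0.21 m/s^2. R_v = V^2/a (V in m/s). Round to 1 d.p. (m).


Convert speed: V = 263 / 3.6 = 73.0556 m/s
V^2 = 5337.1142 m^2/s^2
R_v = 5337.1142 / 0.21
R_v = 25414.8 m

25414.8


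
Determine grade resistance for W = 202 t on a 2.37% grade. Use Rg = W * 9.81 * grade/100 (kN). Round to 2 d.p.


Rg = W * 9.81 * grade / 100
Rg = 202 * 9.81 * 2.37 / 100
Rg = 1981.62 * 0.0237
Rg = 46.96 kN

46.96


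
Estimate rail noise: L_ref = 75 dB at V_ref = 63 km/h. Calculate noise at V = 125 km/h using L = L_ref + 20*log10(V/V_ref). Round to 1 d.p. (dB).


V/V_ref = 125 / 63 = 1.984127
log10(1.984127) = 0.297569
20 * 0.297569 = 5.9514
L = 75 + 5.9514 = 81.0 dB

81.0
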